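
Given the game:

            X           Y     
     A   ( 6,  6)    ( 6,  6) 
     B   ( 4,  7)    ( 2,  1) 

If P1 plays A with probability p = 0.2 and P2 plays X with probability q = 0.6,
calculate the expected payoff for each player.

E[P1] = 3.76, E[P2] = 4.88

Work:
E[P1] = p·q·π₁(A,X) + p·(1-q)·π₁(A,Y) + (1-p)·q·π₁(B,X) + (1-p)·(1-q)·π₁(B,Y)
= 0.2·0.6·6 + 0.2·0.4·6 + 0.8·0.6·4 + 0.8·0.4·2
= 3.76

E[P2] = 4.88 (similar calculation)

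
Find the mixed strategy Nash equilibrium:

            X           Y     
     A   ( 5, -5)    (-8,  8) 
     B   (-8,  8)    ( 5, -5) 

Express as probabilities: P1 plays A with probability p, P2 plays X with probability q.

p = 0.5, q = 0.5

Work:
Find probabilities that make opponent indifferent:
P2 chooses q to make P1 indifferent between A and B
P1 chooses p to make P2 indifferent between X and Y
Mixed NE: P1 plays (A: 0.5, B: 0.5), P2 plays (X: 0.5, Y: 0.5)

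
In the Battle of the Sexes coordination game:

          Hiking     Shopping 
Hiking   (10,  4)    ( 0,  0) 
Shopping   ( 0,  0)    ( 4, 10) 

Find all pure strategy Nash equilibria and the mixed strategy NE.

Pure NE: (Hiking, Hiking) and (Shopping, Shopping); Mixed NE: p = 0.7143, q = 0.2857

Work:
Check pure NE:
(Hiking, Hiking): (10, 4) - no unilateral deviation beneficial
(Shopping, Shopping): (4, 10) - no unilateral deviation beneficial
Mixed NE: P1 plays Hiking with p = 0.7143, P2 plays Hiking with q = 0.2857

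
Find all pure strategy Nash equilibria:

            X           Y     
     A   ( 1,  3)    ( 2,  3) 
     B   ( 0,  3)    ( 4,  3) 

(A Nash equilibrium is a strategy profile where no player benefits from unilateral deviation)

Nash equilibrium: (A, X), (B, Y)

Work:
Best responses:
  P1 vs X: payoffs [1, 0] → best response A (payoff 1)
  P1 vs Y: payoffs [2, 4] → best response B (payoff 4)
  P2 vs A: payoffs [3, 3] → best response X/Y (payoff 3)
  P2 vs B: payoffs [3, 3] → best response X/Y (payoff 3)
Mutual best responses: (A,X), (B,Y) → Nash equilibria.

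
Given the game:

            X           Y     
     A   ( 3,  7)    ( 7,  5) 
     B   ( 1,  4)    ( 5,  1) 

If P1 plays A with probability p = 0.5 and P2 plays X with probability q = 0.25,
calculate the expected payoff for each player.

E[P1] = 5.0, E[P2] = 3.625

Work:
E[P1] = p·q·π₁(A,X) + p·(1-q)·π₁(A,Y) + (1-p)·q·π₁(B,X) + (1-p)·(1-q)·π₁(B,Y)
= 0.5·0.25·3 + 0.5·0.75·7 + 0.5·0.25·1 + 0.5·0.75·5
= 5.0

E[P2] = 3.625 (similar calculation)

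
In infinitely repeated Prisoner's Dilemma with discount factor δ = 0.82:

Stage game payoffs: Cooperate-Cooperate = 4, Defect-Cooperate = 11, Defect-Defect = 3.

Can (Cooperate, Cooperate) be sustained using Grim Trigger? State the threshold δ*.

δ* = 0.875; since δ = 0.82 < 0.875, cooperation cannot be sustained

Work:
For Grim Trigger:
Cooperate forever: 4/(1-δ)
Defect then punished: 11 + 3·δ/(1-δ)
Need: 4/(1-δ) ≥ 11 + 3·δ/(1-δ)
Solving: δ ≥ (T-R)/(T-P) = (11-4)/(11-3) = 0.875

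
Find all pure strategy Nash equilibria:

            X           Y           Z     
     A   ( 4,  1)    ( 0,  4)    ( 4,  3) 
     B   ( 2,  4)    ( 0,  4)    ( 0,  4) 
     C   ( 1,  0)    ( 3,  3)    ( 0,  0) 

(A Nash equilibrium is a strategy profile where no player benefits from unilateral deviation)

Nash equilibrium: (C, Y)

Work:
Best responses:
  P1 vs X: payoffs [4, 2, 1] → best response A (payoff 4)
  P1 vs Y: payoffs [0, 0, 3] → best response C (payoff 3)
  P1 vs Z: payoffs [4, 0, 0] → best response A (payoff 4)
  P2 vs A: payoffs [1, 4, 3] → best response Y (payoff 4)
  P2 vs B: payoffs [4, 4, 4] → best response X/Y/Z (payoff 4)
  P2 vs C: payoffs [0, 3, 0] → best response Y (payoff 3)
Mutual best responses: (C,Y) → Nash equilibria.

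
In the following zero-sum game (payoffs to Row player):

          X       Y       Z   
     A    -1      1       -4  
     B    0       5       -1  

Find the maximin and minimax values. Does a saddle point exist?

Maximin = -1, Minimax = -1, Saddle: True

Work:
Row minimums: [-4, -1] → maximin = -1
Column maximums: [0, 5, -1] → minimax = -1
Saddle point exists! Game value = -1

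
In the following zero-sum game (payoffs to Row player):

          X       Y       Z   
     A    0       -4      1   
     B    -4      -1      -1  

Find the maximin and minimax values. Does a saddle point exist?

Maximin = -4, Minimax = -1, Saddle: False

Work:
Row minimums: [-4, -4] → maximin = -4
Column maximums: [0, -1, 1] → minimax = -1
No saddle point (maximin ≠ minimax). Mixed strategy needed.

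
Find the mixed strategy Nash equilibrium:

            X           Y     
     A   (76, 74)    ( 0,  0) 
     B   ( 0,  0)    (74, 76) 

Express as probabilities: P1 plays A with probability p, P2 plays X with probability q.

p = 0.5067, q = 0.4933

Work:
Find probabilities that make opponent indifferent:
P2 chooses q to make P1 indifferent between A and B
P1 chooses p to make P2 indifferent between X and Y
Mixed NE: P1 plays (A: 0.5067, B: 0.4933), P2 plays (X: 0.4933, Y: 0.5067)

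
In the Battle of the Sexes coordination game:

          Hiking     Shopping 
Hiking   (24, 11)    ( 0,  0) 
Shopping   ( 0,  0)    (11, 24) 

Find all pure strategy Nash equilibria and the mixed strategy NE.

Pure NE: (Hiking, Hiking) and (Shopping, Shopping); Mixed NE: p = 0.6857, q = 0.3143

Work:
Check pure NE:
(Hiking, Hiking): (24, 11) - no unilateral deviation beneficial
(Shopping, Shopping): (11, 24) - no unilateral deviation beneficial
Mixed NE: P1 plays Hiking with p = 0.6857, P2 plays Hiking with q = 0.3143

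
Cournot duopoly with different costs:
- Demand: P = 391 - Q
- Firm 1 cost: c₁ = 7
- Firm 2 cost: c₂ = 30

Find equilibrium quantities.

q₁* = 135.67, q₂* = 112.67

Work:
Reaction: q₁ = (391 - 7 - q₂)/2
Reaction: q₂ = (391 - 30 - q₁)/2
Solve simultaneously:
q₁* = (391 - 2×7 + 30)/3 = 135.67
q₂* = (391 - 2×30 + 7)/3 = 112.67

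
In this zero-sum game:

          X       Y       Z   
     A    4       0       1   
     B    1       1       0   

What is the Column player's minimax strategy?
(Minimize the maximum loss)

Column should play Y or Z (all achieve the minimum), value = 1

Work:
Column player minimizes Row's maximum payoff:
Column X: max payoff to Row = 4
Column Y: max payoff to Row = 1
Column Z: max payoff to Row = 1
Minimum is 1, achieved by columns Y, Z (tied).
Each of Y or Z is a minimax strategy.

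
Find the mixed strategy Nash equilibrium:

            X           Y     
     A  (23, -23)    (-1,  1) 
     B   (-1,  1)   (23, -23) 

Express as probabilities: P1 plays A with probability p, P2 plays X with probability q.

p = 0.5, q = 0.5

Work:
Find probabilities that make opponent indifferent:
P2 chooses q to make P1 indifferent between A and B
P1 chooses p to make P2 indifferent between X and Y
Mixed NE: P1 plays (A: 0.5, B: 0.5), P2 plays (X: 0.5, Y: 0.5)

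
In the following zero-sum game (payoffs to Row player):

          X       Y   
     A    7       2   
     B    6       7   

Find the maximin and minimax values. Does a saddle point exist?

Maximin = 6, Minimax = 7, Saddle: False

Work:
Row minimums: [2, 6] → maximin = 6
Column maximums: [7, 7] → minimax = 7
No saddle point (maximin ≠ minimax). Mixed strategy needed.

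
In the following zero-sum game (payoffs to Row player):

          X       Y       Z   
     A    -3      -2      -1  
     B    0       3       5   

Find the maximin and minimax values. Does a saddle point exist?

Maximin = 0, Minimax = 0, Saddle: True

Work:
Row minimums: [-3, 0] → maximin = 0
Column maximums: [0, 3, 5] → minimax = 0
Saddle point exists! Game value = 0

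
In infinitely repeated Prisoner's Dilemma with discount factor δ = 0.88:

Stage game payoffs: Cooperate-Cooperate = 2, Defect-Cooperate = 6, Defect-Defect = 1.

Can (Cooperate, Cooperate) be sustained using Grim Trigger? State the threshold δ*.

δ* = 0.8; since δ = 0.88 ≥ 0.8, cooperation can be sustained

Work:
For Grim Trigger:
Cooperate forever: 2/(1-δ)
Defect then punished: 6 + 1·δ/(1-δ)
Need: 2/(1-δ) ≥ 6 + 1·δ/(1-δ)
Solving: δ ≥ (T-R)/(T-P) = (6-2)/(6-1) = 0.8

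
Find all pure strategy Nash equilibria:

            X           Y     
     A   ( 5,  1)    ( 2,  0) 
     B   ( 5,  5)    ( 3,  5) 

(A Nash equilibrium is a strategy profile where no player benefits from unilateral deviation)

Nash equilibrium: (A, X), (B, X), (B, Y)

Work:
Best responses:
  P1 vs X: payoffs [5, 5] → best response A/B (payoff 5)
  P1 vs Y: payoffs [2, 3] → best response B (payoff 3)
  P2 vs A: payoffs [1, 0] → best response X (payoff 1)
  P2 vs B: payoffs [5, 5] → best response X/Y (payoff 5)
Mutual best responses: (A,X), (B,X), (B,Y) → Nash equilibria.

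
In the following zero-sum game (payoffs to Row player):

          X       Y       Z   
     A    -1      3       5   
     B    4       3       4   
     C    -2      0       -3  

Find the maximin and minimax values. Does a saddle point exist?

Maximin = 3, Minimax = 3, Saddle: True

Work:
Row minimums: [-1, 3, -3] → maximin = 3
Column maximums: [4, 3, 5] → minimax = 3
Saddle point exists! Game value = 3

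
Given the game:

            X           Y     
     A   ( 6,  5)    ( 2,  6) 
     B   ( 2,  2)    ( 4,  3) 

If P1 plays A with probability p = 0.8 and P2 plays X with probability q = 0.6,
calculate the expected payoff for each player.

E[P1] = 4.08, E[P2] = 4.8

Work:
E[P1] = p·q·π₁(A,X) + p·(1-q)·π₁(A,Y) + (1-p)·q·π₁(B,X) + (1-p)·(1-q)·π₁(B,Y)
= 0.8·0.6·6 + 0.8·0.4·2 + 0.2·0.6·2 + 0.2·0.4·4
= 4.08

E[P2] = 4.8 (similar calculation)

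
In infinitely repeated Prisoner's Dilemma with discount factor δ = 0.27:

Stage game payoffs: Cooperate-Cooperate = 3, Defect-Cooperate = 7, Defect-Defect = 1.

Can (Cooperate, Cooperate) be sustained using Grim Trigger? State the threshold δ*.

δ* = 0.6667; since δ = 0.27 < 0.6667, cooperation cannot be sustained

Work:
For Grim Trigger:
Cooperate forever: 3/(1-δ)
Defect then punished: 7 + 1·δ/(1-δ)
Need: 3/(1-δ) ≥ 7 + 1·δ/(1-δ)
Solving: δ ≥ (T-R)/(T-P) = (7-3)/(7-1) = 0.6667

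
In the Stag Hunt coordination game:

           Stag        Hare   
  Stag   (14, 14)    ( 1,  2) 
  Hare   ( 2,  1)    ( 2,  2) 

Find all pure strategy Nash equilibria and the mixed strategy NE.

Pure NE: (Stag, Stag) and (Hare, Hare); Mixed NE: p = 0.0769, q = 0.0769

Work:
Check pure NE:
(Stag, Stag): (14, 14) - no unilateral deviation beneficial
(Hare, Hare): (2, 2) - no unilateral deviation beneficial
Mixed NE: P1 plays Stag with p = 0.0769, P2 plays Stag with q = 0.0769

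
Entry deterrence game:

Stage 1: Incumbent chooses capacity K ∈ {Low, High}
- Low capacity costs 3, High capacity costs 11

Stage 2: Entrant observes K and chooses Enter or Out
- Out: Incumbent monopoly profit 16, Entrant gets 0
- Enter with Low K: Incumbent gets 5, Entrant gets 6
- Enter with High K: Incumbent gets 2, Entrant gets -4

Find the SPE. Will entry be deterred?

SPE: (High, Enter|Low, Out|High); Entry deterred. Incumbent net profit = 5

Work:
After Low K: Entrant enters (6 > 0)
After High K: Entrant stays out (-4 < 0)
Incumbent: Low → 5−3=2, High → 16−11=5
Incumbent chooses High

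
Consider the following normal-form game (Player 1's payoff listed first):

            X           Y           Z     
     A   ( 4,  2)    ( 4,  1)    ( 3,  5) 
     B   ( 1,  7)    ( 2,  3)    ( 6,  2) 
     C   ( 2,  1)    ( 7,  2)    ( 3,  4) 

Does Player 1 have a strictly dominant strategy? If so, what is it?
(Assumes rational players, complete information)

No strictly dominant strategy exists for Player 1

Work:
A strategy strictly dominates another if it gives a strictly higher payoff against every opponent action. Compare each pair of P1's strategies column-by-column:
  A vs B: [4 vs 1, 4 vs 2, 3 vs 6] → A does not strictly dominate B (column Z: 3 ≤ 6)
  A vs C: [4 vs 2, 4 vs 7, 3 vs 3] → A does not strictly dominate C (column Y: 4 ≤ 7)
  B vs A: [1 vs 4, 2 vs 4, 6 vs 3] → B does not strictly dominate A (column X: 1 ≤ 4)
  B vs C: [1 vs 2, 2 vs 7, 6 vs 3] → B does not strictly dominate C (column X: 1 ≤ 2)
  C vs A: [2 vs 4, 7 vs 4, 3 vs 3] → C does not strictly dominate A (column X: 2 ≤ 4)
  C vs B: [2 vs 1, 7 vs 2, 3 vs 6] → C does not strictly dominate B (column Z: 3 ≤ 6)
No single strategy strictly dominates all others → no strictly dominant strategy.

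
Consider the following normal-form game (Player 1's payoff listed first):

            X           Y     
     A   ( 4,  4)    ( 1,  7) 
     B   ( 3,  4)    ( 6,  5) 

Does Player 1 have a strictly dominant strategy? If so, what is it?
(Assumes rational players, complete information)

No strictly dominant strategy exists for Player 1

Work:
A strategy strictly dominates another if it gives a strictly higher payoff against every opponent action. Compare each pair of P1's strategies column-by-column:
  A vs B: [4 vs 3, 1 vs 6] → A does not strictly dominate B (column Y: 1 ≤ 6)
  B vs A: [3 vs 4, 6 vs 1] → B does not strictly dominate A (column X: 3 ≤ 4)
No single strategy strictly dominates all others → no strictly dominant strategy.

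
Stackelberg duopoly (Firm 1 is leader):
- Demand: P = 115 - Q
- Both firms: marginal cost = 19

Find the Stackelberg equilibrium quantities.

q₁* (leader) = 48.0, q₂* (follower) = 24.0

Work:
Follower's reaction: q₂ = (a - c - q₁)/2
Leader substitutes: π₁ = q₁·(a - q₁ - (a-c-q₁)/2 - c)
FOC: q₁* = (115 - 19)/2 = 48.00
Then: q₂* = (115 - 19 - 48.0)/2 = 24.00
Leader has first-mover advantage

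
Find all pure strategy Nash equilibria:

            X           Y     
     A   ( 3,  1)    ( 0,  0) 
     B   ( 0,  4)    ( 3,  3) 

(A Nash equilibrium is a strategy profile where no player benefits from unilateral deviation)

Nash equilibrium: (A, X)

Work:
Best responses:
  P1 vs X: payoffs [3, 0] → best response A (payoff 3)
  P1 vs Y: payoffs [0, 3] → best response B (payoff 3)
  P2 vs A: payoffs [1, 0] → best response X (payoff 1)
  P2 vs B: payoffs [4, 3] → best response X (payoff 4)
Mutual best responses: (A,X) → Nash equilibria.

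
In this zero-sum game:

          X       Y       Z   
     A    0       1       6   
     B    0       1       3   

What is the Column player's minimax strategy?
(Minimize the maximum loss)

Column should play X, value = 0

Work:
Column player minimizes Row's maximum payoff:
Column X: max payoff to Row = 0
Column Y: max payoff to Row = 1
Column Z: max payoff to Row = 6
Minimum is 0, achieved by column X.
Minimax strategy: X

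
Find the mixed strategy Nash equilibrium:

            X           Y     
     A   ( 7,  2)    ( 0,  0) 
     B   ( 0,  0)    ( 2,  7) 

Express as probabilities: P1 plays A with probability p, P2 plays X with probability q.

p = 0.7778, q = 0.2222

Work:
Find probabilities that make opponent indifferent:
P2 chooses q to make P1 indifferent between A and B
P1 chooses p to make P2 indifferent between X and Y
Mixed NE: P1 plays (A: 0.7778, B: 0.2222), P2 plays (X: 0.2222, Y: 0.7778)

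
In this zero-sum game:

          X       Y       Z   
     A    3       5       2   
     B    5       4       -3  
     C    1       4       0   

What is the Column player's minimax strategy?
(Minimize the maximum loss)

Column should play Z, value = 2

Work:
Column player minimizes Row's maximum payoff:
Column X: max payoff to Row = 5
Column Y: max payoff to Row = 5
Column Z: max payoff to Row = 2
Minimum is 2, achieved by column Z.
Minimax strategy: Z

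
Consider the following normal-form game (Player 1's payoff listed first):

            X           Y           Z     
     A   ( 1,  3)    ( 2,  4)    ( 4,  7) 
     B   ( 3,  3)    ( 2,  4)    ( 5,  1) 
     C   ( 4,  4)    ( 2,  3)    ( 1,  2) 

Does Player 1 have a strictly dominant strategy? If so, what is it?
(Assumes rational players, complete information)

No strictly dominant strategy exists for Player 1

Work:
A strategy strictly dominates another if it gives a strictly higher payoff against every opponent action. Compare each pair of P1's strategies column-by-column:
  A vs B: [1 vs 3, 2 vs 2, 4 vs 5] → A does not strictly dominate B (column X: 1 ≤ 3)
  A vs C: [1 vs 4, 2 vs 2, 4 vs 1] → A does not strictly dominate C (column X: 1 ≤ 4)
  B vs A: [3 vs 1, 2 vs 2, 5 vs 4] → B does not strictly dominate A (column Y: 2 ≤ 2)
  B vs C: [3 vs 4, 2 vs 2, 5 vs 1] → B does not strictly dominate C (column X: 3 ≤ 4)
  C vs A: [4 vs 1, 2 vs 2, 1 vs 4] → C does not strictly dominate A (column Y: 2 ≤ 2)
  C vs B: [4 vs 3, 2 vs 2, 1 vs 5] → C does not strictly dominate B (column Y: 2 ≤ 2)
No single strategy strictly dominates all others → no strictly dominant strategy.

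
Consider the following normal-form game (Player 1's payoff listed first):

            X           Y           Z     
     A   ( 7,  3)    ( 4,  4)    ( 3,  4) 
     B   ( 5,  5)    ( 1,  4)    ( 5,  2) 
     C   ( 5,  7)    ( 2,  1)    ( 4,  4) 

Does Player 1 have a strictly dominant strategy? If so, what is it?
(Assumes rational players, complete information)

No strictly dominant strategy exists for Player 1

Work:
A strategy strictly dominates another if it gives a strictly higher payoff against every opponent action. Compare each pair of P1's strategies column-by-column:
  A vs B: [7 vs 5, 4 vs 1, 3 vs 5] → A does not strictly dominate B (column Z: 3 ≤ 5)
  A vs C: [7 vs 5, 4 vs 2, 3 vs 4] → A does not strictly dominate C (column Z: 3 ≤ 4)
  B vs A: [5 vs 7, 1 vs 4, 5 vs 3] → B does not strictly dominate A (column X: 5 ≤ 7)
  B vs C: [5 vs 5, 1 vs 2, 5 vs 4] → B does not strictly dominate C (column X: 5 ≤ 5)
  C vs A: [5 vs 7, 2 vs 4, 4 vs 3] → C does not strictly dominate A (column X: 5 ≤ 7)
  C vs B: [5 vs 5, 2 vs 1, 4 vs 5] → C does not strictly dominate B (column X: 5 ≤ 5)
No single strategy strictly dominates all others → no strictly dominant strategy.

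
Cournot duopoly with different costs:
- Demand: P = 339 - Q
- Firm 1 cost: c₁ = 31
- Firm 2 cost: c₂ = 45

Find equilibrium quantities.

q₁* = 107.33, q₂* = 93.33

Work:
Reaction: q₁ = (339 - 31 - q₂)/2
Reaction: q₂ = (339 - 45 - q₁)/2
Solve simultaneously:
q₁* = (339 - 2×31 + 45)/3 = 107.33
q₂* = (339 - 2×45 + 31)/3 = 93.33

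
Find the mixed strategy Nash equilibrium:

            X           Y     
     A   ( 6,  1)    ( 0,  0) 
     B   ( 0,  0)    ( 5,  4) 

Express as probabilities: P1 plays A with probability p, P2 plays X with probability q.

p = 0.8, q = 0.4545

Work:
Find probabilities that make opponent indifferent:
P2 chooses q to make P1 indifferent between A and B
P1 chooses p to make P2 indifferent between X and Y
Mixed NE: P1 plays (A: 0.8, B: 0.2), P2 plays (X: 0.4545, Y: 0.5455)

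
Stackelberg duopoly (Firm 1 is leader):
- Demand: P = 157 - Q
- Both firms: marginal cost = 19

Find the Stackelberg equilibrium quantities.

q₁* (leader) = 69.0, q₂* (follower) = 34.5

Work:
Follower's reaction: q₂ = (a - c - q₁)/2
Leader substitutes: π₁ = q₁·(a - q₁ - (a-c-q₁)/2 - c)
FOC: q₁* = (157 - 19)/2 = 69.00
Then: q₂* = (157 - 19 - 69.0)/2 = 34.50
Leader has first-mover advantage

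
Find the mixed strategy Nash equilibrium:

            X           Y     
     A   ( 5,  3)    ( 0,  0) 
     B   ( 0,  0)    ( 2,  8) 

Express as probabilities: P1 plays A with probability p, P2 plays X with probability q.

p = 0.7273, q = 0.2857

Work:
Find probabilities that make opponent indifferent:
P2 chooses q to make P1 indifferent between A and B
P1 chooses p to make P2 indifferent between X and Y
Mixed NE: P1 plays (A: 0.7273, B: 0.2727), P2 plays (X: 0.2857, Y: 0.7143)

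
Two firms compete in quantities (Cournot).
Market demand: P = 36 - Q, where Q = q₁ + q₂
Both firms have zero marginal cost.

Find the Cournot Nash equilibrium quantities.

q₁* = q₂* = 12.0; P* = 12.0

Work:
Profit: π_i = P·q_i = (a - q_i - q_j)·q_i
FOC: ∂π_i/∂q_i = a - 2q_i - q_j = 0
Reaction function: q_i = (36 - q_j)/2
Symmetry: q* = 36/3 = 12.0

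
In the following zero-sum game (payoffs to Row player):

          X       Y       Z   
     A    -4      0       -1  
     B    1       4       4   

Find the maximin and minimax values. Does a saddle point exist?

Maximin = 1, Minimax = 1, Saddle: True

Work:
Row minimums: [-4, 1] → maximin = 1
Column maximums: [1, 4, 4] → minimax = 1
Saddle point exists! Game value = 1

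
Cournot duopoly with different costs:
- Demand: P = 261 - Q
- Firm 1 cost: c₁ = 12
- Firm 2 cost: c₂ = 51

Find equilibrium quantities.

q₁* = 96.0, q₂* = 57.0

Work:
Reaction: q₁ = (261 - 12 - q₂)/2
Reaction: q₂ = (261 - 51 - q₁)/2
Solve simultaneously:
q₁* = (261 - 2×12 + 51)/3 = 96.0
q₂* = (261 - 2×51 + 12)/3 = 57.0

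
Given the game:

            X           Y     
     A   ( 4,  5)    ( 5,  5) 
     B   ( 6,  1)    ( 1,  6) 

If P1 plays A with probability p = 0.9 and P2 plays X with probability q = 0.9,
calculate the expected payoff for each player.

E[P1] = 4.24, E[P2] = 4.65

Work:
E[P1] = p·q·π₁(A,X) + p·(1-q)·π₁(A,Y) + (1-p)·q·π₁(B,X) + (1-p)·(1-q)·π₁(B,Y)
= 0.9·0.9·4 + 0.9·0.1·5 + 0.1·0.9·6 + 0.1·0.1·1
= 4.24

E[P2] = 4.65 (similar calculation)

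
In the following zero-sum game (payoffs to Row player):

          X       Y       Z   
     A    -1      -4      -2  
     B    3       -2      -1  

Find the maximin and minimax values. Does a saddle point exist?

Maximin = -2, Minimax = -2, Saddle: True

Work:
Row minimums: [-4, -2] → maximin = -2
Column maximums: [3, -2, -1] → minimax = -2
Saddle point exists! Game value = -2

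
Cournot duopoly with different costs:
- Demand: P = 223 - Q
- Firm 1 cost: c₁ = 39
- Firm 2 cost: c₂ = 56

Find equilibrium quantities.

q₁* = 67.0, q₂* = 50.0

Work:
Reaction: q₁ = (223 - 39 - q₂)/2
Reaction: q₂ = (223 - 56 - q₁)/2
Solve simultaneously:
q₁* = (223 - 2×39 + 56)/3 = 67.0
q₂* = (223 - 2×56 + 39)/3 = 50.0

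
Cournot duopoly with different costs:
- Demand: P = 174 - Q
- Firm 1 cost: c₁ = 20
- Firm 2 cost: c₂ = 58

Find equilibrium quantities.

q₁* = 64.0, q₂* = 26.0

Work:
Reaction: q₁ = (174 - 20 - q₂)/2
Reaction: q₂ = (174 - 58 - q₁)/2
Solve simultaneously:
q₁* = (174 - 2×20 + 58)/3 = 64.0
q₂* = (174 - 2×58 + 20)/3 = 26.0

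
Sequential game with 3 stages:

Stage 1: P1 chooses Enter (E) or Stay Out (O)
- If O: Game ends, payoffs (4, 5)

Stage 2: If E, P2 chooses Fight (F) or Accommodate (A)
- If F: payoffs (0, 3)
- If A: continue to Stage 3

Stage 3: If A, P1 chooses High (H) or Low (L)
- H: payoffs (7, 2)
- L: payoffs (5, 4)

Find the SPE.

SPE: (O, F, H); Outcome (4, 5)

Work:
Stage 3: P1 chooses H (7 vs 5)
Stage 2: P2: F->3, A->2 (anticipating H). Choose F
Stage 1: P1: O->4, E->0 (anticipating F, H). Choose O
SPE path: O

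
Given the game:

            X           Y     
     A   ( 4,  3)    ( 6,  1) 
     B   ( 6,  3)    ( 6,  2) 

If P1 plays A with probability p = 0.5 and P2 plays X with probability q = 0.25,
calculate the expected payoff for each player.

E[P1] = 5.75, E[P2] = 1.875

Work:
E[P1] = p·q·π₁(A,X) + p·(1-q)·π₁(A,Y) + (1-p)·q·π₁(B,X) + (1-p)·(1-q)·π₁(B,Y)
= 0.5·0.25·4 + 0.5·0.75·6 + 0.5·0.25·6 + 0.5·0.75·6
= 5.75

E[P2] = 1.875 (similar calculation)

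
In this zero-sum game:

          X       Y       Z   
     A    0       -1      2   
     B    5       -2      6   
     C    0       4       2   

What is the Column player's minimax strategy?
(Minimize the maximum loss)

Column should play Y, value = 4

Work:
Column player minimizes Row's maximum payoff:
Column X: max payoff to Row = 5
Column Y: max payoff to Row = 4
Column Z: max payoff to Row = 6
Minimum is 4, achieved by column Y.
Minimax strategy: Y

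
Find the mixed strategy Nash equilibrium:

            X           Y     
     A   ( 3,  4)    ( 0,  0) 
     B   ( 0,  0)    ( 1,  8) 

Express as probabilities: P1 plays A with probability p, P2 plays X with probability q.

p = 0.6667, q = 0.25

Work:
Find probabilities that make opponent indifferent:
P2 chooses q to make P1 indifferent between A and B
P1 chooses p to make P2 indifferent between X and Y
Mixed NE: P1 plays (A: 0.6667, B: 0.3333), P2 plays (X: 0.25, Y: 0.75)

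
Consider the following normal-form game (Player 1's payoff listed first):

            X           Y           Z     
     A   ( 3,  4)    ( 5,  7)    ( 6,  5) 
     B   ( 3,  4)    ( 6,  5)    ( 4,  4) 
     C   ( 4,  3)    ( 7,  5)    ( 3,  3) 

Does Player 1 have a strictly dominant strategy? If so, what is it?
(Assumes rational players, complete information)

No strictly dominant strategy exists for Player 1

Work:
A strategy strictly dominates another if it gives a strictly higher payoff against every opponent action. Compare each pair of P1's strategies column-by-column:
  A vs B: [3 vs 3, 5 vs 6, 6 vs 4] → A does not strictly dominate B (column X: 3 ≤ 3)
  A vs C: [3 vs 4, 5 vs 7, 6 vs 3] → A does not strictly dominate C (column X: 3 ≤ 4)
  B vs A: [3 vs 3, 6 vs 5, 4 vs 6] → B does not strictly dominate A (column X: 3 ≤ 3)
  B vs C: [3 vs 4, 6 vs 7, 4 vs 3] → B does not strictly dominate C (column X: 3 ≤ 4)
  C vs A: [4 vs 3, 7 vs 5, 3 vs 6] → C does not strictly dominate A (column Z: 3 ≤ 6)
  C vs B: [4 vs 3, 7 vs 6, 3 vs 4] → C does not strictly dominate B (column Z: 3 ≤ 4)
No single strategy strictly dominates all others → no strictly dominant strategy.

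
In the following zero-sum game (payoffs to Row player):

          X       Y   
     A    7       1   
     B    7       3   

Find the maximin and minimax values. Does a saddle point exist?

Maximin = 3, Minimax = 3, Saddle: True

Work:
Row minimums: [1, 3] → maximin = 3
Column maximums: [7, 3] → minimax = 3
Saddle point exists! Game value = 3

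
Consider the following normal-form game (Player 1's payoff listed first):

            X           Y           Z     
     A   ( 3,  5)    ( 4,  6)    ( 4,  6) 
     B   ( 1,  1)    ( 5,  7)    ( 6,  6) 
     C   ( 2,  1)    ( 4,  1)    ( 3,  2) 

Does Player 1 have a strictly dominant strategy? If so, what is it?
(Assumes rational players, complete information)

No strictly dominant strategy exists for Player 1

Work:
A strategy strictly dominates another if it gives a strictly higher payoff against every opponent action. Compare each pair of P1's strategies column-by-column:
  A vs B: [3 vs 1, 4 vs 5, 4 vs 6] → A does not strictly dominate B (column Y: 4 ≤ 5)
  A vs C: [3 vs 2, 4 vs 4, 4 vs 3] → A does not strictly dominate C (column Y: 4 ≤ 4)
  B vs A: [1 vs 3, 5 vs 4, 6 vs 4] → B does not strictly dominate A (column X: 1 ≤ 3)
  B vs C: [1 vs 2, 5 vs 4, 6 vs 3] → B does not strictly dominate C (column X: 1 ≤ 2)
  C vs A: [2 vs 3, 4 vs 4, 3 vs 4] → C does not strictly dominate A (column X: 2 ≤ 3)
  C vs B: [2 vs 1, 4 vs 5, 3 vs 6] → C does not strictly dominate B (column Y: 4 ≤ 5)
No single strategy strictly dominates all others → no strictly dominant strategy.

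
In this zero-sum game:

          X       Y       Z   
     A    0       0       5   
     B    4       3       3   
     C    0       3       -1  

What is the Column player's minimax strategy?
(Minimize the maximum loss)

Column should play Y, value = 3

Work:
Column player minimizes Row's maximum payoff:
Column X: max payoff to Row = 4
Column Y: max payoff to Row = 3
Column Z: max payoff to Row = 5
Minimum is 3, achieved by column Y.
Minimax strategy: Y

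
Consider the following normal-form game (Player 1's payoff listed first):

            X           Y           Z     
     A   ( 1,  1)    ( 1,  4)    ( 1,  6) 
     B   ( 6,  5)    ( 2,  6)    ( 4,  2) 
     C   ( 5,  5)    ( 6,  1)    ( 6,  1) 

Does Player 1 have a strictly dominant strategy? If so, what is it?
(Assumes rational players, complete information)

No strictly dominant strategy exists for Player 1

Work:
A strategy strictly dominates another if it gives a strictly higher payoff against every opponent action. Compare each pair of P1's strategies column-by-column:
  A vs B: [1 vs 6, 1 vs 2, 1 vs 4] → A does not strictly dominate B (column X: 1 ≤ 6)
  A vs C: [1 vs 5, 1 vs 6, 1 vs 6] → A does not strictly dominate C (column X: 1 ≤ 5)
  B vs A: [6 vs 1, 2 vs 1, 4 vs 1] → B strictly dominates A
  B vs C: [6 vs 5, 2 vs 6, 4 vs 6] → B does not strictly dominate C (column Y: 2 ≤ 6)
  C vs A: [5 vs 1, 6 vs 1, 6 vs 1] → C strictly dominates A
  C vs B: [5 vs 6, 6 vs 2, 6 vs 4] → C does not strictly dominate B (column X: 5 ≤ 6)
No single strategy strictly dominates all others → no strictly dominant strategy.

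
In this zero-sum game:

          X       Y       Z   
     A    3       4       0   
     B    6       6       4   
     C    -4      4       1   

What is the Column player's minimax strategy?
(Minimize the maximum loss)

Column should play Z, value = 4

Work:
Column player minimizes Row's maximum payoff:
Column X: max payoff to Row = 6
Column Y: max payoff to Row = 6
Column Z: max payoff to Row = 4
Minimum is 4, achieved by column Z.
Minimax strategy: Z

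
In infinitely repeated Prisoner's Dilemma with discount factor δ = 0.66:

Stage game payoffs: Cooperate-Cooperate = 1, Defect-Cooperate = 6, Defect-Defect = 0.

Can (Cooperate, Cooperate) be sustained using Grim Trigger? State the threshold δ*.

δ* = 0.8333; since δ = 0.66 < 0.8333, cooperation cannot be sustained

Work:
For Grim Trigger:
Cooperate forever: 1/(1-δ)
Defect then punished: 6 + 0·δ/(1-δ)
Need: 1/(1-δ) ≥ 6 + 0·δ/(1-δ)
Solving: δ ≥ (T-R)/(T-P) = (6-1)/(6-0) = 0.8333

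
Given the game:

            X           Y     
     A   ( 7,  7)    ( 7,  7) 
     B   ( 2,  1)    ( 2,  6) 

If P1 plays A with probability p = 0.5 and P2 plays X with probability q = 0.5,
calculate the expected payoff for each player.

E[P1] = 4.5, E[P2] = 5.25

Work:
E[P1] = p·q·π₁(A,X) + p·(1-q)·π₁(A,Y) + (1-p)·q·π₁(B,X) + (1-p)·(1-q)·π₁(B,Y)
= 0.5·0.5·7 + 0.5·0.5·7 + 0.5·0.5·2 + 0.5·0.5·2
= 4.5

E[P2] = 5.25 (similar calculation)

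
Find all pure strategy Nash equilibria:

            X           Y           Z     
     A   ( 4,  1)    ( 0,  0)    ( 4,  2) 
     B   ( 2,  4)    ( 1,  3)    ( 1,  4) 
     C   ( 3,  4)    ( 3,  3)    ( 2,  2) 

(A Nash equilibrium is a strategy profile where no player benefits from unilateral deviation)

Nash equilibrium: (A, Z)

Work:
Best responses:
  P1 vs X: payoffs [4, 2, 3] → best response A (payoff 4)
  P1 vs Y: payoffs [0, 1, 3] → best response C (payoff 3)
  P1 vs Z: payoffs [4, 1, 2] → best response A (payoff 4)
  P2 vs A: payoffs [1, 0, 2] → best response Z (payoff 2)
  P2 vs B: payoffs [4, 3, 4] → best response X/Z (payoff 4)
  P2 vs C: payoffs [4, 3, 2] → best response X (payoff 4)
Mutual best responses: (A,Z) → Nash equilibria.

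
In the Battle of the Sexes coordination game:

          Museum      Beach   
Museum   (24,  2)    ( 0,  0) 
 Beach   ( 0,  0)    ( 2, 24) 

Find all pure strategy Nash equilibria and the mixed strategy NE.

Pure NE: (Museum, Museum) and (Beach, Beach); Mixed NE: p = 0.9231, q = 0.0769

Work:
Check pure NE:
(Museum, Museum): (24, 2) - no unilateral deviation beneficial
(Beach, Beach): (2, 24) - no unilateral deviation beneficial
Mixed NE: P1 plays Museum with p = 0.9231, P2 plays Museum with q = 0.0769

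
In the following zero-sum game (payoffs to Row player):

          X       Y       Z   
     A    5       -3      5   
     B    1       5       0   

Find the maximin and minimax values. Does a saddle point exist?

Maximin = 0, Minimax = 5, Saddle: False

Work:
Row minimums: [-3, 0] → maximin = 0
Column maximums: [5, 5, 5] → minimax = 5
No saddle point (maximin ≠ minimax). Mixed strategy needed.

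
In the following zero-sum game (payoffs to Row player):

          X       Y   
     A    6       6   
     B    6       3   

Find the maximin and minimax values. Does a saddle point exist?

Maximin = 6, Minimax = 6, Saddle: True

Work:
Row minimums: [6, 3] → maximin = 6
Column maximums: [6, 6] → minimax = 6
Saddle point exists! Game value = 6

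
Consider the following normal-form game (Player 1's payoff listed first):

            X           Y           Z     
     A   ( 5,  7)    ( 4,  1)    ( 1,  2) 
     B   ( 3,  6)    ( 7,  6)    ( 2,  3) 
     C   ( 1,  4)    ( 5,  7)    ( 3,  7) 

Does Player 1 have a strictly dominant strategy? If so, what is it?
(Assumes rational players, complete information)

No strictly dominant strategy exists for Player 1

Work:
A strategy strictly dominates another if it gives a strictly higher payoff against every opponent action. Compare each pair of P1's strategies column-by-column:
  A vs B: [5 vs 3, 4 vs 7, 1 vs 2] → A does not strictly dominate B (column Y: 4 ≤ 7)
  A vs C: [5 vs 1, 4 vs 5, 1 vs 3] → A does not strictly dominate C (column Y: 4 ≤ 5)
  B vs A: [3 vs 5, 7 vs 4, 2 vs 1] → B does not strictly dominate A (column X: 3 ≤ 5)
  B vs C: [3 vs 1, 7 vs 5, 2 vs 3] → B does not strictly dominate C (column Z: 2 ≤ 3)
  C vs A: [1 vs 5, 5 vs 4, 3 vs 1] → C does not strictly dominate A (column X: 1 ≤ 5)
  C vs B: [1 vs 3, 5 vs 7, 3 vs 2] → C does not strictly dominate B (column X: 1 ≤ 3)
No single strategy strictly dominates all others → no strictly dominant strategy.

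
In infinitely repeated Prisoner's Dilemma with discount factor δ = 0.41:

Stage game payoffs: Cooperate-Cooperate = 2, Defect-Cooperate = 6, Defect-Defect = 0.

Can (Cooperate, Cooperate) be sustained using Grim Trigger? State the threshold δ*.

δ* = 0.6667; since δ = 0.41 < 0.6667, cooperation cannot be sustained

Work:
For Grim Trigger:
Cooperate forever: 2/(1-δ)
Defect then punished: 6 + 0·δ/(1-δ)
Need: 2/(1-δ) ≥ 6 + 0·δ/(1-δ)
Solving: δ ≥ (T-R)/(T-P) = (6-2)/(6-0) = 0.6667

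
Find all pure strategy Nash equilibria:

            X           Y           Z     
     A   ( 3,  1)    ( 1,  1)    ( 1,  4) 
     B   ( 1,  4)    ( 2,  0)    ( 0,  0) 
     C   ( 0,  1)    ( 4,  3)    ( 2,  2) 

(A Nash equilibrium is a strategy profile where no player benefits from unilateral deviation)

Nash equilibrium: (C, Y)

Work:
Best responses:
  P1 vs X: payoffs [3, 1, 0] → best response A (payoff 3)
  P1 vs Y: payoffs [1, 2, 4] → best response C (payoff 4)
  P1 vs Z: payoffs [1, 0, 2] → best response C (payoff 2)
  P2 vs A: payoffs [1, 1, 4] → best response Z (payoff 4)
  P2 vs B: payoffs [4, 0, 0] → best response X (payoff 4)
  P2 vs C: payoffs [1, 3, 2] → best response Y (payoff 3)
Mutual best responses: (C,Y) → Nash equilibria.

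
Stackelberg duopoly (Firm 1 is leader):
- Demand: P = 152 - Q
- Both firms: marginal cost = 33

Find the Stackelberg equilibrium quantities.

q₁* (leader) = 59.5, q₂* (follower) = 29.75

Work:
Follower's reaction: q₂ = (a - c - q₁)/2
Leader substitutes: π₁ = q₁·(a - q₁ - (a-c-q₁)/2 - c)
FOC: q₁* = (152 - 33)/2 = 59.50
Then: q₂* = (152 - 33 - 59.5)/2 = 29.75
Leader has first-mover advantage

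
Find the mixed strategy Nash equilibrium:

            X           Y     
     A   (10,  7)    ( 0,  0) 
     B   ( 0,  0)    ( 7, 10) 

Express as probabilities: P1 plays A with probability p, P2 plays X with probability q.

p = 0.5882, q = 0.4118

Work:
Find probabilities that make opponent indifferent:
P2 chooses q to make P1 indifferent between A and B
P1 chooses p to make P2 indifferent between X and Y
Mixed NE: P1 plays (A: 0.5882, B: 0.4118), P2 plays (X: 0.4118, Y: 0.5882)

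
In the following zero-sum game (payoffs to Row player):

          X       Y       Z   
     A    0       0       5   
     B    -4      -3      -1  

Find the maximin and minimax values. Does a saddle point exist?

Maximin = 0, Minimax = 0, Saddle: True

Work:
Row minimums: [0, -4] → maximin = 0
Column maximums: [0, 0, 5] → minimax = 0
Saddle point exists! Game value = 0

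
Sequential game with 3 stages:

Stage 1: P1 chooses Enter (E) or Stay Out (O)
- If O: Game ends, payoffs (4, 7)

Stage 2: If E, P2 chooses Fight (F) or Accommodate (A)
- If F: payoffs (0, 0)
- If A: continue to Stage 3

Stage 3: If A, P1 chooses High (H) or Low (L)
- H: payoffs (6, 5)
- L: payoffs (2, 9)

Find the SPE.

SPE: (E, A, H); Outcome (6, 5)

Work:
Stage 3: P1 chooses H (6 vs 2)
Stage 2: P2: F->0, A->5 (anticipating H). Choose A
Stage 1: P1: O->4, E->6 (anticipating A, H). Choose E
SPE path: E -> A -> H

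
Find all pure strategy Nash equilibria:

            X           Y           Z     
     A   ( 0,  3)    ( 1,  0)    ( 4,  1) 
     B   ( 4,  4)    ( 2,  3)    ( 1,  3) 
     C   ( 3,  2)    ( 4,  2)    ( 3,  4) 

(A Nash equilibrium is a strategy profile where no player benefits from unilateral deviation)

Nash equilibrium: (B, X)

Work:
Best responses:
  P1 vs X: payoffs [0, 4, 3] → best response B (payoff 4)
  P1 vs Y: payoffs [1, 2, 4] → best response C (payoff 4)
  P1 vs Z: payoffs [4, 1, 3] → best response A (payoff 4)
  P2 vs A: payoffs [3, 0, 1] → best response X (payoff 3)
  P2 vs B: payoffs [4, 3, 3] → best response X (payoff 4)
  P2 vs C: payoffs [2, 2, 4] → best response Z (payoff 4)
Mutual best responses: (B,X) → Nash equilibria.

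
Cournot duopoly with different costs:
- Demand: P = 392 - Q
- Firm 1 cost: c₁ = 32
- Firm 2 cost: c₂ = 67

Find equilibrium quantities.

q₁* = 131.67, q₂* = 96.67

Work:
Reaction: q₁ = (392 - 32 - q₂)/2
Reaction: q₂ = (392 - 67 - q₁)/2
Solve simultaneously:
q₁* = (392 - 2×32 + 67)/3 = 131.67
q₂* = (392 - 2×67 + 32)/3 = 96.67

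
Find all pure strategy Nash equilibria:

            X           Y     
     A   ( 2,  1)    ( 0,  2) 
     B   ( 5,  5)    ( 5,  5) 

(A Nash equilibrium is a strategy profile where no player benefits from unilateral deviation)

Nash equilibrium: (B, X), (B, Y)

Work:
Best responses:
  P1 vs X: payoffs [2, 5] → best response B (payoff 5)
  P1 vs Y: payoffs [0, 5] → best response B (payoff 5)
  P2 vs A: payoffs [1, 2] → best response Y (payoff 2)
  P2 vs B: payoffs [5, 5] → best response X/Y (payoff 5)
Mutual best responses: (B,X), (B,Y) → Nash equilibria.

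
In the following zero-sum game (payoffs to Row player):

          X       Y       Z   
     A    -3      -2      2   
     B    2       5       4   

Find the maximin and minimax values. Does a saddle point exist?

Maximin = 2, Minimax = 2, Saddle: True

Work:
Row minimums: [-3, 2] → maximin = 2
Column maximums: [2, 5, 4] → minimax = 2
Saddle point exists! Game value = 2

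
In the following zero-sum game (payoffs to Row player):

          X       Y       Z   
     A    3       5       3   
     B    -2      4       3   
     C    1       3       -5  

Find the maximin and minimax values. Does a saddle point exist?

Maximin = 3, Minimax = 3, Saddle: True

Work:
Row minimums: [3, -2, -5] → maximin = 3
Column maximums: [3, 5, 3] → minimax = 3
Saddle point exists! Game value = 3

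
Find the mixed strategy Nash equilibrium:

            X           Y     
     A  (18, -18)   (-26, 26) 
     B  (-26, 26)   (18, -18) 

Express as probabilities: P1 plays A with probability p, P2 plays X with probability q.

p = 0.5, q = 0.5

Work:
Find probabilities that make opponent indifferent:
P2 chooses q to make P1 indifferent between A and B
P1 chooses p to make P2 indifferent between X and Y
Mixed NE: P1 plays (A: 0.5, B: 0.5), P2 plays (X: 0.5, Y: 0.5)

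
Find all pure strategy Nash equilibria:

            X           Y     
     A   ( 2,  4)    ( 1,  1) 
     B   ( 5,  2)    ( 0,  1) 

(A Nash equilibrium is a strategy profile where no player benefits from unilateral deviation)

Nash equilibrium: (B, X)

Work:
Best responses:
  P1 vs X: payoffs [2, 5] → best response B (payoff 5)
  P1 vs Y: payoffs [1, 0] → best response A (payoff 1)
  P2 vs A: payoffs [4, 1] → best response X (payoff 4)
  P2 vs B: payoffs [2, 1] → best response X (payoff 2)
Mutual best responses: (B,X) → Nash equilibria.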